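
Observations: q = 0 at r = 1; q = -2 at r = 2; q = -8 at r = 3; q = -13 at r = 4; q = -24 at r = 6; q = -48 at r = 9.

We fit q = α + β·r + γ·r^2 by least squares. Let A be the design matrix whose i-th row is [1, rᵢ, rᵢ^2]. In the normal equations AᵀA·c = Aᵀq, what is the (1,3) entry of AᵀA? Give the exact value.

Row 1 ↔ basis 1, column 3 ↔ basis r^2, so (AᵀA)_{1,3} = Σᵢ r^2 = (1)·(1) + (1)·(4) + (1)·(9) + (1)·(16) + (1)·(36) + (1)·(81) = 147.

147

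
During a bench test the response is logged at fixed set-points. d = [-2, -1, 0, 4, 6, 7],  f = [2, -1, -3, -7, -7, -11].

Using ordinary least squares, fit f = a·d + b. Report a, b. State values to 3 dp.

Forming XᵀX = [[106, 14]; [14, 6]] and Xᵀf = [-150, -27]ᵀ gives XᵀX·[a, b]ᵀ = Xᵀf.
Determinant 106·6 − 14² = 440.
a = ((-150)·6 − 14·(-27))/440 = -261/220; b = (106·(-27) − 14·(-150))/440 = -381/220.

a = -1.186, b = -1.732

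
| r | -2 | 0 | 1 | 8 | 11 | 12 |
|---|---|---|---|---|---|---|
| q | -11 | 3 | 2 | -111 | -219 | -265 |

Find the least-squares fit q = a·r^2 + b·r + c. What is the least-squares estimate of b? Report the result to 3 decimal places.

Entries of XᵀX: Σr^2·r^2 = 39490, Σr^2·r = 3564, Σr^2 = 334, Σr·r = 334, Σr = 30, Σ1 = 6.
For Xᵀq: Σr^2·q = -71805, Σr·q = -6453, Σq = -601.
XᵀX·[a, b, c]ᵀ = Xᵀq becomes [[39490, 3564, 334]; [3564, 334, 30]; [334, 30, 6]]·[a, b, c]ᵀ = [-71805, -6453, -601]ᵀ.
Solving the 3×3 system (Gaussian elimination) gives a = -394324/193405, b = 434724/193405, c = 808697/386810.

b = 2.248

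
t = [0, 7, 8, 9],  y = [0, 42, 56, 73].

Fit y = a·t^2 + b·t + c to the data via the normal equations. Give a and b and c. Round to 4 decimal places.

The normal system AᵀA·[a, b, c]ᵀ = Aᵀy is [[13058, 1584, 194]; [1584, 194, 24]; [194, 24, 4]]·[a, b, c]ᵀ = [11555, 1399, 171]ᵀ.
Inverting the 3×3 Gram matrix, [a, b, c]ᵀ = [1283/1210, -8753/6050, 14/3025]ᵀ.

a = 1.0603, b = -1.4468, c = 0.0046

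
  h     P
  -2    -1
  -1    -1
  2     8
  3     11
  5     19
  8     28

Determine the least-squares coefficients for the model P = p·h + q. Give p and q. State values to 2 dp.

Setting ∂/∂p … = 0 gives: 107·p + 15·q = 371;  15·p + 6·q = 64.
Determinant 107·6 − 15² = 417.
p = (371·6 − 15·64)/417 = 422/139; q = (107·64 − 15·371)/417 = 1283/417.

p = 3.04, q = 3.08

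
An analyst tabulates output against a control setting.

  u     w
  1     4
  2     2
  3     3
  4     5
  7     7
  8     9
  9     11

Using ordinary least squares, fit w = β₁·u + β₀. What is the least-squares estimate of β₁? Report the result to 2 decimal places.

With design matrix A, AᵀA = [[224, 34]; [34, 7]] and Aᵀw = [257, 41]ᵀ.
Eliminating β₀: 7·(row 1) − 34·(row 2) gives 412·β₁ = 7·257 − 34·41 = 405, so β₁ = 405/412.
Then β₀ = (41 − 34·(405/412))/7 = 223/206.

β₁ = 0.98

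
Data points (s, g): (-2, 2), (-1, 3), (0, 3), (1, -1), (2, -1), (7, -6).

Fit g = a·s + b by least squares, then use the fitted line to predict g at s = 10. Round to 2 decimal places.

ĝ = -9.04

The normal system AᵀA·[a, b]ᵀ = Aᵀg is [[59, 7]; [7, 6]]·[a, b]ᵀ = [-52, 0]ᵀ.
det = 59·6 − 7² = 305.
a = ((-52)·6 − 7·0)/305 = -312/305; b = (59·0 − 7·(-52))/305 = 364/305.
At s = 10: ĝ = (-312/305)·(10) + (364/305)·(1) = -2756/305.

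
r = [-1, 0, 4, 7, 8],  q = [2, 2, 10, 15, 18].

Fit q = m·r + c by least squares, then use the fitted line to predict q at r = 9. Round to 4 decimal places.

q̂ = 19.1564

Normal-equation sums: Σr·r = 130, Σr = 18, Σ1 = 5.
For Aᵀq: Σr·q = 287, Σq = 47.
So AᵀA·[m, c]ᵀ = Aᵀq: [[130, 18]; [18, 5]]·[m, c]ᵀ = [287, 47]ᵀ.
Eliminating c: 5·(row 1) − 18·(row 2) gives 326·m = 5·287 − 18·47 = 589, so m = 589/326.
Then c = (47 − 18·(589/326))/5 = 472/163.
At r = 9: q̂ = (589/326)·(9) + (472/163)·(1) = 6245/326.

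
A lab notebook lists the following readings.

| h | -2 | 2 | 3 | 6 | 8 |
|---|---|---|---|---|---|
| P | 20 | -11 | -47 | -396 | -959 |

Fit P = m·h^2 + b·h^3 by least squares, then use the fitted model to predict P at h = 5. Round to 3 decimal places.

P̂ = -225.544

Normal-equation sums: Σh^2·h^2 = 5505, Σh^2·h^3 = 40787, Σh^3·h^3 = 309657.
Moment sums: Σh^2·P = -76019, Σh^3·P = -578061.
Normal equations: [[5505, 40787]; [40787, 309657]]·[m, b]ᵀ = [-76019, -578061]ᵀ.
Determinant 5505·309657 − 40787² = 41082416.
m = ((-76019)·309657 − 40787·(-578061))/41082416 = 9389631/10270604; b = (5505·(-578061) − 40787·(-76019))/41082416 = -20409713/10270604.
At h = 5: P̂ = (9389631/10270604)·(25) + (-20409713/10270604)·(125) = -1158236675/5135302.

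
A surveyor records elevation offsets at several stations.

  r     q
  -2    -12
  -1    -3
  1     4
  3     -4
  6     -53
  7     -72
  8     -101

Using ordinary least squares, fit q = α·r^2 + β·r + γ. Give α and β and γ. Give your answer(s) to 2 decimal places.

With design matrix X, XᵀX = [[7892, 1090, 164]; [1090, 164, 22]; [164, 22, 7]] and Xᵀq = [-11983, -1611, -241]ᵀ.
Solving the 3×3 system (Gaussian elimination) gives α = -387257/189042, β = 644611/189042, γ = 89752/31507.

α = -2.05, β = 3.41, γ = 2.85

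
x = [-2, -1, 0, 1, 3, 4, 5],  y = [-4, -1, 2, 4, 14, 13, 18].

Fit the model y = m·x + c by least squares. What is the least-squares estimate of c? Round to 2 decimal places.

c = 2.08

Forming MᵀM = [[56, 10]; [10, 7]] and Mᵀy = [197, 46]ᵀ gives MᵀM·[m, c]ᵀ = Mᵀy.
Eliminating c: 7·(row 1) − 10·(row 2) gives 292·m = 7·197 − 10·46 = 919, so m = 919/292.
Then c = (46 − 10·(919/292))/7 = 303/146.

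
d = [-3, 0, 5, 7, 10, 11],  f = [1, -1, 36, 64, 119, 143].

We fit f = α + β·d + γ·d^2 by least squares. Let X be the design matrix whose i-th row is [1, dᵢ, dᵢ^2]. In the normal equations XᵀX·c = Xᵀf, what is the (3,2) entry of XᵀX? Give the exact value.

2772

Row 3 ↔ basis d^2, column 2 ↔ basis d, so (XᵀX)_{3,2} = Σᵢ (d^2)·(d) = (9)·(-3) + (0)·(0) + (25)·(5) + (49)·(7) + (100)·(10) + (121)·(11) = 2772.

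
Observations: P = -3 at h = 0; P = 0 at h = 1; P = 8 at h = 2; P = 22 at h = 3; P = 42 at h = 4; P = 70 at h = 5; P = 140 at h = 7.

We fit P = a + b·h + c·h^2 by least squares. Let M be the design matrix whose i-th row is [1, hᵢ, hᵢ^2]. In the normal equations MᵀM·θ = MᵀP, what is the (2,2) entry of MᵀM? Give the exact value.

104

Row 2 ↔ basis h, column 2 ↔ basis h, so (MᵀM)_{2,2} = Σᵢ (h)·(h) = (0)·(0) + (1)·(1) + (2)·(2) + (3)·(3) + (4)·(4) + (5)·(5) + (7)·(7) = 104.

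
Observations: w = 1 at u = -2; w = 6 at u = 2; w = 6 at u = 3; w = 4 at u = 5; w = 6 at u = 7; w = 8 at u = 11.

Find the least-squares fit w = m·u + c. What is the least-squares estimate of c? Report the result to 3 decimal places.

From the data, Σu·u = 212, Σu = 26, Σ1 = 6.
Moment sums: Σu·w = 178, Σw = 31.
Δ = 212·6 − 26² = 596.
m = (178·6 − 26·31)/596 = 131/298; c = (212·31 − 26·178)/596 = 486/149.

c = 3.262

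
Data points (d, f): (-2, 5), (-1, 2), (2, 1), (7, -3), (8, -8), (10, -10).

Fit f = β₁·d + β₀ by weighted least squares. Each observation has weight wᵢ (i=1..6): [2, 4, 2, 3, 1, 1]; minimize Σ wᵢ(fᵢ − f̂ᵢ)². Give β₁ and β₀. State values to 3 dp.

β₁ = -0.981, β₀ = 2.101

From the data, Σwᵢ·d·d = 331, Σwᵢ·d = 35, Σwᵢ·1 = 13.
Right-hand side: Σwᵢ·d·f = -251, Σwᵢ·f = -7.
So AᵀWA·[β₁, β₀]ᵀ = AᵀWf: [[331, 35]; [35, 13]]·[β₁, β₀]ᵀ = [-251, -7]ᵀ.
Eliminating β₀: 13·(row 1) − 35·(row 2) gives 3078·β₁ = 13·(-251) − 35·(-7) = -3018, so β₁ = -503/513.
Then β₀ = ((-7) − 35·(-503/513))/13 = 1078/513.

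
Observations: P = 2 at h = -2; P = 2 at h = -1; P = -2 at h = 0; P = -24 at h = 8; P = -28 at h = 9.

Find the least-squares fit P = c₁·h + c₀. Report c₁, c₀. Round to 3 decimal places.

c₁ = -2.798, c₀ = -2.166

Compute the Gram sums: Σh·h = 150, Σh = 14, Σ1 = 5.
Right-hand side: Σh·P = -450, ΣP = -50.
det = 150·5 − 14² = 554.
c₁ = ((-450)·5 − 14·(-50))/554 = -775/277; c₀ = (150·(-50) − 14·(-450))/554 = -600/277.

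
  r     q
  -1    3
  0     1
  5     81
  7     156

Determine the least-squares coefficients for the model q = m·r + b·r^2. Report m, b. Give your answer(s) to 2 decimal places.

m = 0.62, b = 3.10

Entries of MᵀM: Σr·r = 75, Σr·r^2 = 467, Σr^2·r^2 = 3027.
Moment sums: Σr·q = 1494, Σr^2·q = 9672.
MᵀM·[m, b]ᵀ = Mᵀq becomes [[75, 467]; [467, 3027]]·[m, b]ᵀ = [1494, 9672]ᵀ.
Determinant 75·3027 − 467² = 8936.
m = (1494·3027 − 467·9672)/8936 = 2757/4468; b = (75·9672 − 467·1494)/8936 = 13851/4468.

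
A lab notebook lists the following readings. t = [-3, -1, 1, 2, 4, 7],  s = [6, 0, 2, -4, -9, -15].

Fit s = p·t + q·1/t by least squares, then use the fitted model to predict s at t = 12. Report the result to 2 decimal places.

From the data, Σt·t = 80, Σt·1/t = 6, Σ1/t·1/t = 17245/7056.
And Σt·s = -165, Σ1/t·s = -179/28.
Eliminating q: (17245/7056)·(row 1) − 6·(row 2) gives (70349/441)·p = (17245/7056)·(-165) − 6·(-179/28) = -858259/2352, so p = -2574777/1125584.
Then q = ((-179/28) − 6·(-2574777/1125584))/(17245/7056) = 211050/70349.
At t = 12: ŝ = (-2574777/1125584)·(12) + (211050/70349)·(1/12) = -7653981/281396.

ŝ = -27.20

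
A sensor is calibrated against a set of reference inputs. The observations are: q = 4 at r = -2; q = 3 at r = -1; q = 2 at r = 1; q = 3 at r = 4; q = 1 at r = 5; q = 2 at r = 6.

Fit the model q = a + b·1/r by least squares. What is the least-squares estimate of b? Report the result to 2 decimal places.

b = -0.84

From the data, Σ1 = 6, Σ1/r = 7/60, Σ1/r·1/r = 8569/3600.
Moment sums: Σq = 15, Σ1/r·q = -103/60.
Determinant 6·(8569/3600) − (7/60)² = 10273/720.
a = (15·(8569/3600) − (7/60)·(-103/60))/(10273/720) = 129256/51365; b = (6·(-103/60) − (7/60)·15)/(10273/720) = -8676/10273.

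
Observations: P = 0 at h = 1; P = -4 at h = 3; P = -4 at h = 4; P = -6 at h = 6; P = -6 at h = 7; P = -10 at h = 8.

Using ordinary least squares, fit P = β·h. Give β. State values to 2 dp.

From the data, Σh·h = 175.
And Σh·P = -186.
Hence β = -186 / 175 ≈ -1.06286.

β = -1.06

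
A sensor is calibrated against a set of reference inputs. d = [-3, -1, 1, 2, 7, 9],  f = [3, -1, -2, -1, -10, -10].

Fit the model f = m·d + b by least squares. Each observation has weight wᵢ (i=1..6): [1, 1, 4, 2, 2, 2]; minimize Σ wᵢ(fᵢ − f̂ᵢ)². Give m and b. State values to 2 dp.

Compute the Gram sums: Σwᵢ·d·d = 282, Σwᵢ·d = 36, Σwᵢ·1 = 12.
And Σwᵢ·d·f = -340, Σwᵢ·f = -48.
So MᵀWM·[m, b]ᵀ = MᵀWf: [[282, 36]; [36, 12]]·[m, b]ᵀ = [-340, -48]ᵀ.
det = 282·12 − 36² = 2088.
m = ((-340)·12 − 36·(-48))/2088 = -98/87; b = (282·(-48) − 36·(-340))/2088 = -18/29.

m = -1.13, b = -0.62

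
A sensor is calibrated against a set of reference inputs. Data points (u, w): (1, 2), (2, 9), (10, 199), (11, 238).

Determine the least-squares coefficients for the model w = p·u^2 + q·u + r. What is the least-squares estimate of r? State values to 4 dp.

r = -2.3957

With design matrix X, XᵀX = [[24658, 2340, 226]; [2340, 226, 24]; [226, 24, 4]] and Xᵀw = [48736, 4628, 448]ᵀ.
Solving the 3×3 system (Gaussian elimination) gives p = 16/9, q = 286/123, r = -884/369.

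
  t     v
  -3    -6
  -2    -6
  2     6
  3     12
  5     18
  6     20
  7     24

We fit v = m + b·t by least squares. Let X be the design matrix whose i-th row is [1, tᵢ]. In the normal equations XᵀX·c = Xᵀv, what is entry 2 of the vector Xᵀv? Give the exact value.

456

Entry 2 ↔ basis t, so (Xᵀv)_{2} = Σᵢ (t)·vᵢ = (-3)·(-6) + (-2)·(-6) + (2)·(6) + (3)·(12) + (5)·(18) + (6)·(20) + (7)·(24) = 456.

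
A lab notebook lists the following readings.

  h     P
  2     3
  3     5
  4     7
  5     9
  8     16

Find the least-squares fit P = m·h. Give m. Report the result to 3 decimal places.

Normal-equation sums: Σh·h = 118.
Right-hand side: Σh·P = 222.
MᵀM·[m]ᵀ = MᵀP becomes [[118]]·[m]ᵀ = [222]ᵀ.
Hence m = 222 / 118 ≈ 1.88136.

m = 1.881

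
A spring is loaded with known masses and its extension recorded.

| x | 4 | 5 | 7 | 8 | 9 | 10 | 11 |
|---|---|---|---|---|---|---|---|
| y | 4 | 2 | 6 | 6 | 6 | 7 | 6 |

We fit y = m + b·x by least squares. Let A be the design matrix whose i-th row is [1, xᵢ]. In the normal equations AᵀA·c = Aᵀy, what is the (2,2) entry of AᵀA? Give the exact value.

456

Row 2 ↔ basis x, column 2 ↔ basis x, so (AᵀA)_{2,2} = Σᵢ (x)·(x) = (4)·(4) + (5)·(5) + (7)·(7) + (8)·(8) + (9)·(9) + (10)·(10) + (11)·(11) = 456.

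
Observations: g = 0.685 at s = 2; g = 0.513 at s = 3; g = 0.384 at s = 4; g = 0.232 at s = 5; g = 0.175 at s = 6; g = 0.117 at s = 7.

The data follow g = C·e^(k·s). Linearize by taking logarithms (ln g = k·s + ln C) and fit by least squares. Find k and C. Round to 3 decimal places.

Let Y = ln g. Fitting Y = k·s + ln C by least squares:
Σs = 27.0000, Σ(s)² = 139.0000, Σln g = -7.3525, Σs·ln g = -39.3695.
Normal system: [[139.0000, 27.0000]; [27.0000, 6]]·[k, ln C]ᵀ = [-39.3695, -7.3525]ᵀ.
Solving (det = 105.0000): k = -0.35905, ln C = 0.39029, so C = exp(0.39029) = 1.47741.

k = -0.359, C = 1.477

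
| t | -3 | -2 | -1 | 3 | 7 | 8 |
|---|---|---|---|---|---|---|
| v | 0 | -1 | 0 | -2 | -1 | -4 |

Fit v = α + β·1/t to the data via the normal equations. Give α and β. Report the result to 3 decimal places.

α = -1.735, β = -1.954

AᵀA·[α, β]ᵀ = Aᵀv reads: 6·α + (-69/56)·β = -8;  (-69/56)·α + (42569/28224)·β = -17/21.
(Σ1 = 6, Σ1/t = -69/56, Σ1/t·1/t = 42569/28224, Σv = -8, Σ1/t·v = -17/21.)
Eliminating β: (42569/28224)·(row 1) − (-69/56)·(row 2) gives (70855/9408)·α = (42569/28224)·(-8) − (-69/56)·(-17/21) = -823/63, so α = -368704/212565.
Then β = ((-17/21) − (-69/56)·(-368704/212565))/(42569/28224) = -138432/70855.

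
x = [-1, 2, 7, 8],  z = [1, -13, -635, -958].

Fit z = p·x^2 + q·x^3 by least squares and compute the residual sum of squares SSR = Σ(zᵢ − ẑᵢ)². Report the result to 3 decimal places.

Normal-equation sums: Σx^2·x^2 = 6514, Σx^2·x^3 = 49606, Σx^3·x^3 = 379858.
Moment sums: Σx^2·z = -92478, Σx^3·z = -708406.
Eliminating q: 379858·(row 1) − 49606·(row 2) gives 13639776·p = 379858·(-92478) − 49606·(-708406) = 12679912, so p = 1584989/1704972.
Then q = ((-708406) − 49606·(1584989/1704972))/379858 = -3386627/1704972.
Residuals: -816661/426243, -352894/426243, 107615/142081, -212362/426243; SSR = 2207182/426243.

SSR = 5.178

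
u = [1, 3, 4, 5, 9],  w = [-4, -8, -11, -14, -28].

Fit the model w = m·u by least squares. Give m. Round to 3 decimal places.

m = -2.985

MᵀM·[m]ᵀ = Mᵀw reads: 132·m = -394.
m = (-394)/132 = -2.98485.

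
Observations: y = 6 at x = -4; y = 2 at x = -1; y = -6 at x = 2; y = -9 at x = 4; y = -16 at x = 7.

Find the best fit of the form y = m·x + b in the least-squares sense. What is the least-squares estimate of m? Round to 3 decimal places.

Entries of AᵀA: Σx·x = 86, Σx = 8, Σ1 = 5.
For Aᵀy: Σx·y = -186, Σy = -23.
Eliminating b: 5·(row 1) − 8·(row 2) gives 366·m = 5·(-186) − 8·(-23) = -746, so m = -373/183.
Then b = ((-23) − 8·(-373/183))/5 = -245/183.

m = -2.038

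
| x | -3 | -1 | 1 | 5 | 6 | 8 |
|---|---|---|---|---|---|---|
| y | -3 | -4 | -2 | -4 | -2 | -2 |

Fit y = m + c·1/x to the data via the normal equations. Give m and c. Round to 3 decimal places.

The normal system MᵀM·[m, c]ᵀ = Mᵀy is [[6, 19/120]; [19/120, 31601/14400]]·[m, c]ᵀ = [-17, 97/60]ᵀ.
Eliminating c: (31601/14400)·(row 1) − (19/120)·(row 2) gives (37849/2880)·m = (31601/14400)·(-17) − (19/120)·(97/60) = -180301/4800, so m = -540903/189245.
Then c = ((97/60) − (19/120)·(-540903/189245))/(31601/14400) = 35688/37849.

m = -2.858, c = 0.943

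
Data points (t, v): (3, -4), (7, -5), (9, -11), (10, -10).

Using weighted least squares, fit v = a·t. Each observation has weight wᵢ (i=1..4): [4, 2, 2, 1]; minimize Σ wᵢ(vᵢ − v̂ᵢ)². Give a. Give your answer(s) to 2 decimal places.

a = -1.05

Setting ∂/∂a … = 0 gives: 396·a = -416.
(Σwᵢ·t·t = 396, Σwᵢ·t·v = -416.)
Hence a = -416 / 396 ≈ -1.05051.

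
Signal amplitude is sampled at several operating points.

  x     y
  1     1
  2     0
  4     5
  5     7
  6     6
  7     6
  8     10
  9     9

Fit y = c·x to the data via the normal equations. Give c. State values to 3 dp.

With design matrix M, MᵀM = [[276]] and Mᵀy = [295]ᵀ.
c = 295/276 = 1.06884.

c = 1.069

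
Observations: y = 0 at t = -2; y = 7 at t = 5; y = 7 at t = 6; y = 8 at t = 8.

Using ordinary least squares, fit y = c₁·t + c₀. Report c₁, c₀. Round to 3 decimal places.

c₁ = 0.837, c₀ = 1.943

Entries of AᵀA: Σt·t = 129, Σt = 17, Σ1 = 4.
And Σt·y = 141, Σy = 22.
Normal equations: [[129, 17]; [17, 4]]·[c₁, c₀]ᵀ = [141, 22]ᵀ.
Δ = 129·4 − 17² = 227.
c₁ = (141·4 − 17·22)/227 = 190/227; c₀ = (129·22 − 17·141)/227 = 441/227.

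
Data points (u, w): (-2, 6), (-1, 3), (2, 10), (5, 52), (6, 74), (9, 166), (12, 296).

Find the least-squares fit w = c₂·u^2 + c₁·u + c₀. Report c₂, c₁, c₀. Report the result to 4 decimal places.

c₂ = 2.0265, c₁ = 0.2927, c₀ = 0.0141

MᵀM·[c₂, c₁, c₀]ᵀ = Mᵀw reads: 29251·c₂ + 2797·c₁ + 295·c₀ = 60101;  2797·c₂ + 295·c₁ + 31·c₀ = 5755;  295·c₂ + 31·c₁ + 7·c₀ = 607.
Inverting the 3×3 Gram matrix, [c₂, c₁, c₀]ᵀ = [509234/251283, 73547/251283, 3542/251283]ᵀ.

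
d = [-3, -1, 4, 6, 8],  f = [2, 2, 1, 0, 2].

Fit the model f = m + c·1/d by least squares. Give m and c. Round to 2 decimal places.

Sums needed: Σ1 = 5, Σ1/d = -19/24, Σ1/d·1/d = 701/576.
For Xᵀf: Σf = 7, Σ1/d·f = -13/6.
Δ = 5·(701/576) − (-19/24)² = 131/24.
m = (7·(701/576) − (-19/24)·(-13/6))/(131/24) = 3919/3144; c = (5·(-13/6) − (-19/24)·7)/(131/24) = -127/131.

m = 1.25, c = -0.97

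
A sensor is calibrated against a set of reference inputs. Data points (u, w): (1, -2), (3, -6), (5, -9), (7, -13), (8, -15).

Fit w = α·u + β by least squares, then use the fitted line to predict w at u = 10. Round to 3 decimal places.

ŵ = -18.512

Normal-equation sums: Σu·u = 148, Σu = 24, Σ1 = 5.
And Σu·w = -276, Σw = -45.
det = 148·5 − 24² = 164.
α = ((-276)·5 − 24·(-45))/164 = -75/41; β = (148·(-45) − 24·(-276))/164 = -9/41.
At u = 10: ŵ = (-75/41)·(10) + (-9/41)·(1) = -759/41.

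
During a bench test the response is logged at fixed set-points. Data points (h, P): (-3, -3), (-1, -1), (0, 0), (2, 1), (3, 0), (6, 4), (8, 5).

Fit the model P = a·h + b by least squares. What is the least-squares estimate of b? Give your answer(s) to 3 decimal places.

b = -0.632

Sums needed: Σh·h = 123, Σh = 15, Σ1 = 7.
For MᵀP: Σh·P = 76, ΣP = 6.
Normal equations: [[123, 15]; [15, 7]]·[a, b]ᵀ = [76, 6]ᵀ.
Eliminating b: 7·(row 1) − 15·(row 2) gives 636·a = 7·76 − 15·6 = 442, so a = 221/318.
Then b = (6 − 15·(221/318))/7 = -67/106.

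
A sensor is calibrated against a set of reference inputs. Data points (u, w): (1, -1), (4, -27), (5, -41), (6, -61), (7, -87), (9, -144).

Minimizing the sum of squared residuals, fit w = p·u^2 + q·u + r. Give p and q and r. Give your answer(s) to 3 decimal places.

p = -1.912, q = 1.213, r = -0.347

AᵀA·[p, q, r]ᵀ = Aᵀw reads: 11140·p + 1478·q + 208·r = -19581;  1478·p + 208·q + 32·r = -2585;  208·p + 32·q + 6·r = -361.
Row-reducing yields p = -631/330, q = 2801/2310, r = -267/770.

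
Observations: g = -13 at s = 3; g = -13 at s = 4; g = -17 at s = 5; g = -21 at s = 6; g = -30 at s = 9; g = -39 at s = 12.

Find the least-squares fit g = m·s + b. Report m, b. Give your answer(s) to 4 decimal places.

The normal equations are: 311·m + 39·b = -1040;  39·m + 6·b = -133.
Δ = 311·6 − 39² = 345.
m = ((-1040)·6 − 39·(-133))/345 = -351/115; b = (311·(-133) − 39·(-1040))/345 = -803/345.

m = -3.0522, b = -2.3275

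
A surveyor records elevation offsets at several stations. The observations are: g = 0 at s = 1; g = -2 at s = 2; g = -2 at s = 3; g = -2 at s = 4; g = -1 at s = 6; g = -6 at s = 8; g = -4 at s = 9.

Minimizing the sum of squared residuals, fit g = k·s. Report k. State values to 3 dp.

k = -0.512

The normal system AᵀA·[k]ᵀ = Aᵀg is [[211]]·[k]ᵀ = [-108]ᵀ.
k = (-108)/211 = -0.511848.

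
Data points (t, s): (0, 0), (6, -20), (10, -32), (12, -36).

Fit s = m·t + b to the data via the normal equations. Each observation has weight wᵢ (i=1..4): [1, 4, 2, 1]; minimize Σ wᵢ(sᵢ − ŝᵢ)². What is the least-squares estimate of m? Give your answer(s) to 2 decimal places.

m = -3.04

From the data, Σwᵢ·t·t = 488, Σwᵢ·t = 56, Σwᵢ·1 = 8.
Right-hand side: Σwᵢ·t·s = -1552, Σwᵢ·s = -180.
Eliminating b: 8·(row 1) − 56·(row 2) gives 768·m = 8·(-1552) − 56·(-180) = -2336, so m = -73/24.
Then b = ((-180) − 56·(-73/24))/8 = -29/24.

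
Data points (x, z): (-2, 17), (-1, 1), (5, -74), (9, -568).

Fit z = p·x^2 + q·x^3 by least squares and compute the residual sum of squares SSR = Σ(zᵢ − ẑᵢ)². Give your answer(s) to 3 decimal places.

SSR = 4.712

From the data, Σx^2·x^2 = 7203, Σx^2·x^3 = 62141, Σx^3·x^3 = 547131.
For Mᵀz: Σx^2·z = -47789, Σx^3·z = -423459.
MᵀM·[p, q]ᵀ = Mᵀz becomes [[7203, 62141]; [62141, 547131]]·[p, q]ᵀ = [-47789, -423459]ᵀ.
Δ = 7203·547131 − 62141² = 79480712.
p = ((-47789)·547131 − 62141·(-423459))/79480712 = 20915295/9935089; q = (7203·(-423459) − 62141·(-47789))/79480712 = -10064866/9935089.
Residuals: 4716405/9935089, -21045072/9935089, 29289/9935089, 1051/584417; SSR = 46817971/9935089.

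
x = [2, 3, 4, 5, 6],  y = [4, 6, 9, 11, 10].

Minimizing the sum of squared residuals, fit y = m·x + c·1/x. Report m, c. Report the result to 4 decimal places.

Forming MᵀM = [[90, 5]; [5, 1769/3600]] and Mᵀy = [177, 607/60]ᵀ gives MᵀM·[m, c]ᵀ = Mᵀy.
Eliminating c: (1769/3600)·(row 1) − 5·(row 2) gives (769/40)·m = (1769/3600)·177 − 5·(607/60) = 14557/400, so m = 14557/7690.
Then c = ((607/60) − 5·(14557/7690))/(1769/3600) = 1020/769.

m = 1.8930, c = 1.3264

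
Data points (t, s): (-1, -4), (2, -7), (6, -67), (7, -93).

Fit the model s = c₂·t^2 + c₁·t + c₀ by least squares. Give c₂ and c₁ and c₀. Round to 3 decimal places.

c₂ = -2.033, c₁ = 1.118, c₀ = -0.915

Normal-equation sums: Σt^2·t^2 = 3714, Σt^2·t = 566, Σt^2 = 90, Σt·t = 90, Σt = 14, Σ1 = 4.
Right-hand side: Σt^2·s = -7001, Σt·s = -1063, Σs = -171.
Solving the 3×3 system (Gaussian elimination) gives c₂ = -1588/781, c₁ = 1747/1562, c₀ = -65/71.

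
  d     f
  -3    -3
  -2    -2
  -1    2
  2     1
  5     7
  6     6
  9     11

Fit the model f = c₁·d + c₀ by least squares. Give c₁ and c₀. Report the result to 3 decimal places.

From the data, Σd·d = 160, Σd = 16, Σ1 = 7.
For Xᵀf: Σd·f = 183, Σf = 22.
XᵀX·[c₁, c₀]ᵀ = Xᵀf becomes [[160, 16]; [16, 7]]·[c₁, c₀]ᵀ = [183, 22]ᵀ.
Determinant 160·7 − 16² = 864.
c₁ = (183·7 − 16·22)/864 = 929/864; c₀ = (160·22 − 16·183)/864 = 37/54.

c₁ = 1.075, c₀ = 0.685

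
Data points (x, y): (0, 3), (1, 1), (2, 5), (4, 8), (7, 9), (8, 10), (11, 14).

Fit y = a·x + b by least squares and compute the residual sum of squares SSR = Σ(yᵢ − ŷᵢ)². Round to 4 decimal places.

SSR = 9.4770

Setting ∂/∂a … = 0 gives: 255·a + 33·b = 340;  33·a + 7·b = 50.
Eliminating b: 7·(row 1) − 33·(row 2) gives 696·a = 7·340 − 33·50 = 730, so a = 365/348.
Then b = (50 − 33·(365/348))/7 = 255/116.
Residuals: 93/116, -391/174, 245/348, 559/348, -47/87, -205/348, 23/87; SSR = 1649/174.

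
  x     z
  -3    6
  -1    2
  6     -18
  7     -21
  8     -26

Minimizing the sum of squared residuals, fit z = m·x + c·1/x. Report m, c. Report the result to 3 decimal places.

m = -3.098, c = 1.905

Forming MᵀM = [[159, 5]; [5, 33161/28224]] and Mᵀz = [-483, -53/4]ᵀ gives MᵀM·[m, c]ᵀ = Mᵀz.
Eliminating c: (33161/28224)·(row 1) − 5·(row 2) gives (1522333/9408)·m = (33161/28224)·(-483) − 5·(-53/4) = -673663/1344, so m = -4715641/1522333.
Then c = ((-53/4) − 5·(-4715641/1522333))/(33161/28224) = 2900016/1522333.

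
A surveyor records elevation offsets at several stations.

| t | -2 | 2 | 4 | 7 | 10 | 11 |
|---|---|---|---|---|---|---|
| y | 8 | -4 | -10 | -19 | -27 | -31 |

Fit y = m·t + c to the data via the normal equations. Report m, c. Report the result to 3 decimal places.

Setting ∂/∂m … = 0 gives: 294·m + 32·c = -808;  32·m + 6·c = -83.
(Σt·t = 294, Σt = 32, Σ1 = 6, Σt·y = -808, Σy = -83.)
Δ = 294·6 − 32² = 740.
m = ((-808)·6 − 32·(-83))/740 = -548/185; c = (294·(-83) − 32·(-808))/740 = 727/370.

m = -2.962, c = 1.965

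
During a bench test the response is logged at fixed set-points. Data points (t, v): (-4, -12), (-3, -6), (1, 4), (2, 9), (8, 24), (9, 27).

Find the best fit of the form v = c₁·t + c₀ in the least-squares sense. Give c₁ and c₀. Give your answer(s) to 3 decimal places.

The normal equations are: 175·c₁ + 13·c₀ = 523;  13·c₁ + 6·c₀ = 46.
(Σt·t = 175, Σt = 13, Σ1 = 6, Σt·v = 523, Σv = 46.)
det = 175·6 − 13² = 881.
c₁ = (523·6 − 13·46)/881 = 2540/881; c₀ = (175·46 − 13·523)/881 = 1251/881.

c₁ = 2.883, c₀ = 1.420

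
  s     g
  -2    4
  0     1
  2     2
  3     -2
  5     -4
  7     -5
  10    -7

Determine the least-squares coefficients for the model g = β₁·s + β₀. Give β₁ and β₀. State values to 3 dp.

β₁ = -0.941, β₀ = 1.789

XᵀX·[β₁, β₀]ᵀ = Xᵀg reads: 191·β₁ + 25·β₀ = -135;  25·β₁ + 7·β₀ = -11.
Determinant 191·7 − 25² = 712.
β₁ = ((-135)·7 − 25·(-11))/712 = -335/356; β₀ = (191·(-11) − 25·(-135))/712 = 637/356.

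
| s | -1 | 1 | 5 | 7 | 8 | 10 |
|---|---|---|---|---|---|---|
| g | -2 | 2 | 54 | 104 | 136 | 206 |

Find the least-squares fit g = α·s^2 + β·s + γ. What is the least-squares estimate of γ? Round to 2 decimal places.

γ = -2.01

Forming AᵀA = [[17124, 1980, 240]; [1980, 240, 30]; [240, 30, 6]] and Aᵀg = [35750, 4150, 500]ᵀ gives AᵀA·[α, β, γ]ᵀ = Aᵀg.
Inverting the 3×3 Gram matrix, [α, β, γ]ᵀ = [725/382, 360/191, -1150/573]ᵀ.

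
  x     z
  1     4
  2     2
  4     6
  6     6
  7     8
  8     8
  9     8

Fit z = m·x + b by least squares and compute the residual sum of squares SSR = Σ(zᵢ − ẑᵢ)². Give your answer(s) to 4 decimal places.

SSR = 5.9485

Compute the Gram sums: Σx·x = 251, Σx = 37, Σ1 = 7.
Moment sums: Σx·z = 260, Σz = 42.
So MᵀM·[m, b]ᵀ = Mᵀz: [[251, 37]; [37, 7]]·[m, b]ᵀ = [260, 42]ᵀ.
Eliminating b: 7·(row 1) − 37·(row 2) gives 388·m = 7·260 − 37·42 = 266, so m = 133/194.
Then b = (42 − 37·(133/194))/7 = 461/194.
Residuals: 91/97, -339/194, 171/194, -95/194, 80/97, 27/194, -53/97; SSR = 577/97.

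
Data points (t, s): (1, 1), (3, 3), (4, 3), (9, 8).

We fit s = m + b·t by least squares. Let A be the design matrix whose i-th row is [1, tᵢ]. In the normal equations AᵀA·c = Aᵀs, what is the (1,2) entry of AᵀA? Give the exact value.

Row 1 ↔ basis 1, column 2 ↔ basis t, so (AᵀA)_{1,2} = Σᵢ t = (1)·(1) + (1)·(3) + (1)·(4) + (1)·(9) = 17.

17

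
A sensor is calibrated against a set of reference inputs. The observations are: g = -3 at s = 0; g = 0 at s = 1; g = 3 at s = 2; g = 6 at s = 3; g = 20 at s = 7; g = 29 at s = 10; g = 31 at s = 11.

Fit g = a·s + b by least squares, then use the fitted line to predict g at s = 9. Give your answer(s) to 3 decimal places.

The normal system XᵀX·[a, b]ᵀ = Xᵀg is [[284, 34]; [34, 7]]·[a, b]ᵀ = [795, 86]ᵀ.
Determinant 284·7 − 34² = 832.
a = (795·7 − 34·86)/832 = 2641/832; b = (284·86 − 34·795)/832 = -1303/416.
At s = 9: ĝ = (2641/832)·(9) + (-1303/416)·(1) = 21163/832.

ĝ = 25.436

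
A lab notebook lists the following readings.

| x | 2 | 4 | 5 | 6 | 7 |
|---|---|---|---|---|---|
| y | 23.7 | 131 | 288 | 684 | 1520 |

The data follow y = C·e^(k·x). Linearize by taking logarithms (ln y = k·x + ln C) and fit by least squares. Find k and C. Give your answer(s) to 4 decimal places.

k = 0.8325, C = 4.5524

With ln yᵢ as the transformed response and xᵢ as the regressor:
Σx = 24.0000, Σ(x)² = 130.0000, Σln y = 27.5581, Σx·ln y = 144.5995.
Equations: 130.0000·k + 24.0000·ln C = 144.5995;  24.0000·k + 5·ln C = 27.5581.
Solving (det = 74.0000): k = 0.83249, ln C = 1.51565, so C = exp(1.51565) = 4.55238.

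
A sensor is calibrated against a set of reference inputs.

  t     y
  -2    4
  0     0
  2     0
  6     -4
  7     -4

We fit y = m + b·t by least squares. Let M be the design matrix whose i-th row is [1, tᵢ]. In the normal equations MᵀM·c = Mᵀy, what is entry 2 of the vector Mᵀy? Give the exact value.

Entry 2 ↔ basis t, so (Mᵀy)_{2} = Σᵢ (t)·yᵢ = (-2)·(4) + (0)·(0) + (2)·(0) + (6)·(-4) + (7)·(-4) = -60.

-60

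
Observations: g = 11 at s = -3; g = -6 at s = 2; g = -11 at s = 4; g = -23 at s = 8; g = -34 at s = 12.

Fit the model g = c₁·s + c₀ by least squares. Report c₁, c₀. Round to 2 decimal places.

Forming MᵀM = [[237, 23]; [23, 5]] and Mᵀg = [-681, -63]ᵀ gives MᵀM·[c₁, c₀]ᵀ = Mᵀg.
Eliminating c₀: 5·(row 1) − 23·(row 2) gives 656·c₁ = 5·(-681) − 23·(-63) = -1956, so c₁ = -489/164.
Then c₀ = ((-63) − 23·(-489/164))/5 = 183/164.

c₁ = -2.98, c₀ = 1.12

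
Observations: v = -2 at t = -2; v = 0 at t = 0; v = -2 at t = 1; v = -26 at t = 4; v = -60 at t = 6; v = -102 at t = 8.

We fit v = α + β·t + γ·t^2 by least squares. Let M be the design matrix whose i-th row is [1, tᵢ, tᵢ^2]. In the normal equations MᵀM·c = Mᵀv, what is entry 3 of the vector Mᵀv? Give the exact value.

-9114

Entry 3 ↔ basis t^2, so (Mᵀv)_{3} = Σᵢ (t^2)·vᵢ = (4)·(-2) + (0)·(0) + (1)·(-2) + (16)·(-26) + (36)·(-60) + (64)·(-102) = -9114.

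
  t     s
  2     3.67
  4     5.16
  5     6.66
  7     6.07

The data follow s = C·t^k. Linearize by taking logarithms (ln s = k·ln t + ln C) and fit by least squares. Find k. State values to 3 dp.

Linearized form: ln s = k·ln t + ln C. From the 4 transformed points,
XᵀX = [[8.7791, 5.6348]; [5.6348, 4]], rhs = [9.7369, 6.6406]ᵀ  (here Σln t = 5.6348, Σ(ln t)² = 8.7791, Σln s = 6.6406, Σln t·ln s = 9.7369).
Δ = 8.7791·4 − (5.6348)² = 3.3656; k = (9.7369·4 − 5.6348·6.6406)/3.3656 = 0.45436, ln C = (8.7791·6.6406 − 5.6348·9.7369)/3.3656 = 1.02010.

k = 0.454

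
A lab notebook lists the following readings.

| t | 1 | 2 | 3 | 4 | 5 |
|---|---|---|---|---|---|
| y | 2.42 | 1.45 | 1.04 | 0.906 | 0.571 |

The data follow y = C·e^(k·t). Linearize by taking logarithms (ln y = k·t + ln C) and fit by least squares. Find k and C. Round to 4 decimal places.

Taking logs, ln y = k·t + ln C, so regress ln y on t.
XᵀX = [[55.0000, 15.0000]; [15.0000, 5]], rhs = [-1.4521, 0.6355]ᵀ  (here Σt = 15.0000, Σ(t)² = 55.0000, Σln y = 0.6355, Σt·ln y = -1.4521).
Slope k = (n·Σt·ln y − Σt·Σln y)/(n·Σ(t)² − (Σt)²) = (5·-1.4521 − 15.0000·0.6355)/50.0000 = -0.33585; ln C = (Σln y − k·Σt)/n = 1.13466, so C = exp(1.13466) = 3.11011.

k = -0.3359, C = 3.1101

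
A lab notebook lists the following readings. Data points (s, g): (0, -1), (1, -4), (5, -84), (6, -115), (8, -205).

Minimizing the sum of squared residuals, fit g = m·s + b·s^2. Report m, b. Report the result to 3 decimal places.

Sums needed: Σs·s = 126, Σs·s^2 = 854, Σs^2·s^2 = 6018.
For Aᵀg: Σs·g = -2754, Σs^2·g = -19364.
Determinant 126·6018 − 854² = 28952.
m = ((-2754)·6018 − 854·(-19364))/28952 = -9179/7238; b = (126·(-19364) − 854·(-2754))/28952 = -3141/1034.

m = -1.268, b = -3.038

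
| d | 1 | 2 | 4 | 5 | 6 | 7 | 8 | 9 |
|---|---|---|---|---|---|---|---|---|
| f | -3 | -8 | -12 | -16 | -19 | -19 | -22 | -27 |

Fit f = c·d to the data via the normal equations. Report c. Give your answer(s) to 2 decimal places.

c = -2.95

Forming AᵀA = [[276]] and Aᵀf = [-813]ᵀ gives AᵀA·[c]ᵀ = Aᵀf.
Hence c = -813 / 276 ≈ -2.94565.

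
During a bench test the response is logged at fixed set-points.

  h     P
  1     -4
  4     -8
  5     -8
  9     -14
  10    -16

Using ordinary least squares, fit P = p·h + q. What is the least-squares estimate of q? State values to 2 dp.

Setting ∂/∂p … = 0 gives: 223·p + 29·q = -362;  29·p + 5·q = -50.
(Σh·h = 223, Σh = 29, Σ1 = 5, Σh·P = -362, ΣP = -50.)
Eliminating q: 5·(row 1) − 29·(row 2) gives 274·p = 5·(-362) − 29·(-50) = -360, so p = -180/137.
Then q = ((-50) − 29·(-180/137))/5 = -326/137.

q = -2.38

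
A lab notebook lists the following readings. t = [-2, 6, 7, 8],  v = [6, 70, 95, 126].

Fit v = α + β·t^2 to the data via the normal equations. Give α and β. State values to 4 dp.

The normal equations are: 4·α + 153·β = 297;  153·α + 7809·β = 15263.
det = 4·7809 − 153² = 7827.
α = (297·7809 − 153·15263)/7827 = -5322/2609; β = (4·15263 − 153·297)/7827 = 15611/7827.

α = -2.0399, β = 1.9945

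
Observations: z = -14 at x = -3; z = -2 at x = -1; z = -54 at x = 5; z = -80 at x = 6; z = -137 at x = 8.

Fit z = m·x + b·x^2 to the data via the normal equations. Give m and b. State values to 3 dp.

The normal system AᵀA·[m, b]ᵀ = Aᵀz is [[135, 825]; [825, 6099]]·[m, b]ᵀ = [-1802, -13126]ᵀ.
Determinant 135·6099 − 825² = 142740.
m = ((-1802)·6099 − 825·(-13126))/142740 = -13454/11895; b = (135·(-13126) − 825·(-1802))/142740 = -4756/2379.

m = -1.131, b = -1.999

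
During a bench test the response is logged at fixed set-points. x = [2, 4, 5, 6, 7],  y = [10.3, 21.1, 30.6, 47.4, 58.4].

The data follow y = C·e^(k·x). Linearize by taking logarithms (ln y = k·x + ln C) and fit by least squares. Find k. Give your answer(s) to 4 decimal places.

k = 0.3577

With ln yᵢ as the transformed response and xᵢ as the regressor:
XᵀX = [[130.0000, 24.0000]; [24.0000, 5]], rhs = [85.5893, 16.7284]ᵀ  (here Σx = 24.0000, Σ(x)² = 130.0000, Σln y = 16.7284, Σx·ln y = 85.5893).
Slope k = (n·Σx·ln y − Σx·Σln y)/(n·Σ(x)² − (Σx)²) = (5·85.5893 − 24.0000·16.7284)/74.0000 = 0.35765; ln C = (Σln y − k·Σx)/n = 1.62895.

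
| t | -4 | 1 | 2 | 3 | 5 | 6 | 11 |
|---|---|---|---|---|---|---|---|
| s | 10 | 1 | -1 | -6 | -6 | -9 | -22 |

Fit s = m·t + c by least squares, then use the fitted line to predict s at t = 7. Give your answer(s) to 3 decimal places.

ŝ = -12.199

From the data, Σt·t = 212, Σt = 24, Σ1 = 7.
And Σt·s = -385, Σs = -33.
Normal equations: [[212, 24]; [24, 7]]·[m, c]ᵀ = [-385, -33]ᵀ.
det = 212·7 − 24² = 908.
m = ((-385)·7 − 24·(-33))/908 = -1903/908; c = (212·(-33) − 24·(-385))/908 = 561/227.
At t = 7: ŝ = (-1903/908)·(7) + (561/227)·(1) = -11077/908.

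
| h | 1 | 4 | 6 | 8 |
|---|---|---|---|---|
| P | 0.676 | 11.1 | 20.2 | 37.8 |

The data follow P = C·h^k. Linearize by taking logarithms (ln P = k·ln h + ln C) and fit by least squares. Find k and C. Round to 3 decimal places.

k = 1.925, C = 0.693

With ln Pᵢ as the transformed response and ln hᵢ as the regressor:
Σln h = 5.2575, Σ(ln h)² = 9.4563, Σln P = 8.6534, Σln h·ln P = 16.2754.
Normal system: [[9.4563, 5.2575]; [5.2575, 4]]·[k, ln C]ᵀ = [16.2754, 8.6534]ᵀ.
Solving (det = 10.1839): k = 1.92523, ln C = -0.36713, so C = exp(-0.36713) = 0.69272.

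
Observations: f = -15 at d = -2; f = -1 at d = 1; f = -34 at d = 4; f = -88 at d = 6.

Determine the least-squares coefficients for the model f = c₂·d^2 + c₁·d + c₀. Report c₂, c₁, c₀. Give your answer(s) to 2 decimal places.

c₂ = -2.83, c₁ = 2.32, c₀ = 0.62

With design matrix X, XᵀX = [[1569, 273, 57]; [273, 57, 9]; [57, 9, 4]] and Xᵀf = [-3773, -635, -138]ᵀ.
Solving the 3×3 system (Gaussian elimination) gives c₂ = -4315/1524, c₁ = 3539/1524, c₀ = 79/127.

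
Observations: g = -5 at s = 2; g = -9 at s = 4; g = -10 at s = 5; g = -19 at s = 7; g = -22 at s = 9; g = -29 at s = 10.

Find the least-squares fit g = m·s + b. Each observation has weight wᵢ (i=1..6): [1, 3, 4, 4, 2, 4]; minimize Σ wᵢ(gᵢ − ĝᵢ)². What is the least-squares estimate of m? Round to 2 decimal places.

From the data, Σwᵢ·s·s = 910, Σwᵢ·s = 120, Σwᵢ·1 = 18.
Moment sums: Σwᵢ·s·g = -2406, Σwᵢ·g = -308.
So AᵀWA·[m, b]ᵀ = AᵀWg: [[910, 120]; [120, 18]]·[m, b]ᵀ = [-2406, -308]ᵀ.
Determinant 910·18 − 120² = 1980.
m = ((-2406)·18 − 120·(-308))/1980 = -529/165; b = (910·(-308) − 120·(-2406))/1980 = 422/99.

m = -3.21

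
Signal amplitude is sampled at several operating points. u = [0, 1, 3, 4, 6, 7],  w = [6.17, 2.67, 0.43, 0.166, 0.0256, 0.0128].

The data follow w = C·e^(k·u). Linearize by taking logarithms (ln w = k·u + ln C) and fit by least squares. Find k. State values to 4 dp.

k = -0.8991

Let Y = ln w. Fitting Y = k·u + ln C by least squares:
Over the data: Σu = 21.0000, Σ(u)² = 111.0000, Σln w = -7.8614, Σu·ln w = -61.2321.
Normal system: [[111.0000, 21.0000]; [21.0000, 6]]·[k, ln C]ᵀ = [-61.2321, -7.8614]ᵀ.
Slope k = (n·Σu·ln w − Σu·Σln w)/(n·Σ(u)² − (Σu)²) = (6·-61.2321 − 21.0000·-7.8614)/225.0000 = -0.89912; ln C = (Σln w − k·Σu)/n = 1.83668.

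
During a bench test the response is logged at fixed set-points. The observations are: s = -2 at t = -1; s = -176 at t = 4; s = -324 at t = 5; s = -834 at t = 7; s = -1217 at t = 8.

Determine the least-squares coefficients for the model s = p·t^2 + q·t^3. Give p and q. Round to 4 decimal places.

AᵀA·[p, q]ᵀ = Aᵀs reads: 7379·p + 53723·q = -129672;  53723·p + 399515·q = -960928.
Δ = 7379·399515 − 53723² = 61860456.
p = ((-129672)·399515 − 53723·(-960928))/61860456 = -22746767/7732557; q = (7379·(-960928) − 53723·(-129672))/61860456 = -15539857/7732557.

p = -2.9417, q = -2.0097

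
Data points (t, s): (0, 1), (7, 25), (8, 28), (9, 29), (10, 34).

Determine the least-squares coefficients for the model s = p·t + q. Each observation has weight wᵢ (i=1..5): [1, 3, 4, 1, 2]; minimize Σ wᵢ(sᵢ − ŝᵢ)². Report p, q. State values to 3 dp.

From the data, Σwᵢ·t·t = 684, Σwᵢ·t = 82, Σwᵢ·1 = 11.
Moment sums: Σwᵢ·t·s = 2362, Σwᵢ·s = 285.
Normal equations: [[684, 82]; [82, 11]]·[p, q]ᵀ = [2362, 285]ᵀ.
Δ = 684·11 − 82² = 800.
p = (2362·11 − 82·285)/800 = 653/200; q = (684·285 − 82·2362)/800 = 157/100.

p = 3.265, q = 1.570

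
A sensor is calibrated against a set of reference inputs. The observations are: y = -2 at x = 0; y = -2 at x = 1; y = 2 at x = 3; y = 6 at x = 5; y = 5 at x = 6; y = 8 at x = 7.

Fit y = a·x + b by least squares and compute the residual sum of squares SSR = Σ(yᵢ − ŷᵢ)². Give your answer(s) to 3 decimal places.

SSR = 4.288

Compute the Gram sums: Σx·x = 120, Σx = 22, Σ1 = 6.
For Aᵀy: Σx·y = 120, Σy = 17.
So AᵀA·[a, b]ᵀ = Aᵀy: [[120, 22]; [22, 6]]·[a, b]ᵀ = [120, 17]ᵀ.
Eliminating b: 6·(row 1) − 22·(row 2) gives 236·a = 6·120 − 22·17 = 346, so a = 173/118.
Then b = (17 − 22·(173/118))/6 = -150/59.
Residuals: 32/59, -109/118, 17/118, 143/118, -74/59, 33/118; SSR = 253/59.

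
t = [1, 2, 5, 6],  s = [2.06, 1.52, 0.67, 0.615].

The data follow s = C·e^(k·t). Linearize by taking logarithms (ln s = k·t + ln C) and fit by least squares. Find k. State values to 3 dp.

Linearized form: ln s = k·t + ln C. From the 4 transformed points,
Σt = 14.0000, Σ(t)² = 66.0000, Σln s = 0.2548, Σt·ln s = -3.3591.
Equations: 66.0000·k + 14.0000·ln C = -3.3591;  14.0000·k + 4·ln C = 0.2548.
Δ = 66.0000·4 − (14.0000)² = 68.0000; k = (-3.3591·4 − 14.0000·0.2548)/68.0000 = -0.25005, ln C = (66.0000·0.2548 − 14.0000·-3.3591)/68.0000 = 0.93888.

k = -0.250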